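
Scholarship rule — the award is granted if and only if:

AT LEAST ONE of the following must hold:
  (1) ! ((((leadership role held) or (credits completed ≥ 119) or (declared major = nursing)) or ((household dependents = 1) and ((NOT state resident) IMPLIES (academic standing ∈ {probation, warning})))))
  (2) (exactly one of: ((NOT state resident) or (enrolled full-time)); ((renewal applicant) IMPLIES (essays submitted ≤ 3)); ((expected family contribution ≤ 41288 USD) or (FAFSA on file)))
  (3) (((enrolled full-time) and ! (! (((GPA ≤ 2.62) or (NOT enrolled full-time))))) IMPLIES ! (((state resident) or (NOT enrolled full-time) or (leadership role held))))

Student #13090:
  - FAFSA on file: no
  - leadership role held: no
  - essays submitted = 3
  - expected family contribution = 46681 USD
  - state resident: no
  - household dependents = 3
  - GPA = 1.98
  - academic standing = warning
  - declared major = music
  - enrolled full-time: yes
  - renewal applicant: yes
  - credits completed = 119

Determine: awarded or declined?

Atomic conditions:
  leadership role held: no → false
  credits completed ≥ 119: 119 ≥ 119 is true
  declared major = nursing: music == nursing is false
  household dependents = 1: 3 == 1 is false
  NOT state resident: no → true
  academic standing ∈ {probation, warning}: warning is in the set → true
  enrolled full-time: yes → true
  renewal applicant: yes → true
  essays submitted ≤ 3: 3 ≤ 3 is true
  expected family contribution ≤ 41288 USD: 46681 ≤ 41288 is false
  FAFSA on file: no → false
  GPA ≤ 2.62: 1.98 ≤ 2.62 is true
  NOT enrolled full-time: yes → false
  state resident: no → false
Combine:
[1.1.1] false OR true OR false = true
[1.1.2.2] true → true = true
[1.1.2] false AND true = false
[1.1] true OR false = true
[1] NOT true = false
[2.1] true OR true = true
[2.2] true → true = true
[2.3] false OR false = false
[2] exactly-one(true, true, false) = false
[3.1.2.1.1] true OR false = true
[3.1.2.1] NOT true = false
[3.1.2] NOT false = true
[3.1] true AND true = true
[3.2.1] false OR false OR false = false
[3.2] NOT false = true
[3] true → true = true
[root] false OR false OR true = true
Overall: true → awarded

Awarded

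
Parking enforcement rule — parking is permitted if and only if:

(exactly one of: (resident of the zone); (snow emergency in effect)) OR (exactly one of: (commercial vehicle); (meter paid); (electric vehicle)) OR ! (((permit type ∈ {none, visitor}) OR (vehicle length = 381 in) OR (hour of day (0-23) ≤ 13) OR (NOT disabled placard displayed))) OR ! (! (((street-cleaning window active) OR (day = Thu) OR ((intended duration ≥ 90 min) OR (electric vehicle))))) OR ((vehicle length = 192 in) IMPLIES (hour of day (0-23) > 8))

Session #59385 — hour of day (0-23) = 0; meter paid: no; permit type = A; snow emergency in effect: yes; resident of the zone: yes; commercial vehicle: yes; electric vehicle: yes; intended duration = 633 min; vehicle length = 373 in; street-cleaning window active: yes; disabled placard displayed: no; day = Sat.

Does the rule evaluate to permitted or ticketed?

Permitted

Atomic conditions:
  resident of the zone: yes → true
  snow emergency in effect: yes → true
  commercial vehicle: yes → true
  meter paid: no → false
  electric vehicle: yes → true
  permit type ∈ {none, visitor}: A is not in the set → false
  vehicle length = 381 in: 373 == 381 is false
  hour of day (0-23) ≤ 13: 0 ≤ 13 is true
  NOT disabled placard displayed: no → true
  street-cleaning window active: yes → true
  day = Thu: Sat == Thu is false
  intended duration ≥ 90 min: 633 ≥ 90 is true
  vehicle length = 192 in: 373 == 192 is false
  hour of day (0-23) > 8: 0 > 8 is false
Combine:
[1] exactly-one(true, true) = false
[2] exactly-one(true, false, true) = false
[3.1] false OR false OR true OR true = true
[3] NOT true = false
[4.1.1.3] true OR true = true
[4.1.1] true OR false OR true = true
[4.1] NOT true = false
[4] NOT false = true
[5] false → false (antecedent false ⇒ implication holds) = true
[root] false OR false OR false OR true OR true = true
Overall: true → permitted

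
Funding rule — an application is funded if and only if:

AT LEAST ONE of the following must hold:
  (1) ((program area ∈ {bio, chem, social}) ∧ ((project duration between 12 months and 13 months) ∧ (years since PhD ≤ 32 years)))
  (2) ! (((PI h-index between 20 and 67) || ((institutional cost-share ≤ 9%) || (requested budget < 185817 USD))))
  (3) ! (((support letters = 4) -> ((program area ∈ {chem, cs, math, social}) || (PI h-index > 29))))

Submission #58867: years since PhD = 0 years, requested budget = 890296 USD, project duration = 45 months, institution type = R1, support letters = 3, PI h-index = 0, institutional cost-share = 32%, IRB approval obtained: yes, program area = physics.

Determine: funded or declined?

Funded

Atomic conditions:
  program area ∈ {bio, chem, social}: physics is not in the set → false
  project duration between 12 months and 13 months: 45 in [12, 13] is false
  years since PhD ≤ 32 years: 0 ≤ 32 is true
  PI h-index between 20 and 67: 0 in [20, 67] is false
  institutional cost-share ≤ 9%: 32 ≤ 9 is false
  requested budget < 185817 USD: 890296 < 185817 is false
  support letters = 4: 3 == 4 is false
  program area ∈ {chem, cs, math, social}: physics is not in the set → false
  PI h-index > 29: 0 > 29 is false
Combine:
[1.2] false AND true = false
[1] false AND false = false
[2.1.2] false OR false = false
[2.1] false OR false = false
[2] NOT false = true
[3.1.2] false OR false = false
[3.1] false → false (antecedent false ⇒ implication holds) = true
[3] NOT true = false
[root] false OR true OR false = true
Overall: true → funded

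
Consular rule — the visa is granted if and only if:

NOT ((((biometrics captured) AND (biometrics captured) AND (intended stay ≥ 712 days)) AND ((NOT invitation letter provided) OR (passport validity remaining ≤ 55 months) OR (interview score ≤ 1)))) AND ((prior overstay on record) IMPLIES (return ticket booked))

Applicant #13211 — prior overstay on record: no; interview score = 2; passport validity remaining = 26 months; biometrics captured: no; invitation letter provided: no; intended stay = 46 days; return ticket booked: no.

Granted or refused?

Granted

Atomic conditions:
  biometrics captured: no → false
  intended stay ≥ 712 days: 46 ≥ 712 is false
  NOT invitation letter provided: no → true
  passport validity remaining ≤ 55 months: 26 ≤ 55 is true
  interview score ≤ 1: 2 ≤ 1 is false
  prior overstay on record: no → false
  return ticket booked: no → false
Combine:
[1.1.1] false AND false AND false = false
[1.1.2] true OR true OR false = true
[1.1] false AND true = false
[1] NOT false = true
[2] false → false (antecedent false ⇒ implication holds) = true
[root] true AND true = true
Overall: true → granted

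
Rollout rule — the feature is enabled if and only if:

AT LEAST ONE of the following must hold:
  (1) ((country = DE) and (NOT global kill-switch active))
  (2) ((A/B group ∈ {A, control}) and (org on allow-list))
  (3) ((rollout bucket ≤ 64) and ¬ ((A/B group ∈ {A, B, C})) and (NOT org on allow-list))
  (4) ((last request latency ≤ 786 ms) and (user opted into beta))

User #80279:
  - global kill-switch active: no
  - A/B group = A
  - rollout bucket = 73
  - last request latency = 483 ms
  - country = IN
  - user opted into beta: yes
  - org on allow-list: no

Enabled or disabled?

Atomic conditions:
  country = DE: IN == DE is false
  NOT global kill-switch active: no → true
  A/B group ∈ {A, control}: A is in the set → true
  org on allow-list: no → false
  rollout bucket ≤ 64: 73 ≤ 64 is false
  A/B group ∈ {A, B, C}: A is in the set → true
  NOT org on allow-list: no → true
  last request latency ≤ 786 ms: 483 ≤ 786 is true
  user opted into beta: yes → true
Combine:
[1] false AND true = false
[2] true AND false = false
[3.2] NOT true = false
[3] false AND false AND true = false
[4] true AND true = true
[root] false OR false OR false OR true = true
Overall: true → enabled

Enabled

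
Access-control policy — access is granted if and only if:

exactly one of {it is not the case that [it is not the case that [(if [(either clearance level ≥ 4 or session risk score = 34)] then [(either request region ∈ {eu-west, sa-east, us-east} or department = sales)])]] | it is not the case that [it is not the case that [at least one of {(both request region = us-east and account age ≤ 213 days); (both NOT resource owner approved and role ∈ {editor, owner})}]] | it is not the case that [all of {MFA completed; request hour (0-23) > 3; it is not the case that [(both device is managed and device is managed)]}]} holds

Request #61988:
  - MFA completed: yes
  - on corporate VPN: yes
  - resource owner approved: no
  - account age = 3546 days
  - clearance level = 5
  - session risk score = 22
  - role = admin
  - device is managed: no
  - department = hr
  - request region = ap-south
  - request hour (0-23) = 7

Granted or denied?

Atomic conditions:
  clearance level ≥ 4: 5 ≥ 4 is true
  session risk score = 34: 22 == 34 is false
  request region ∈ {eu-west, sa-east, us-east}: ap-south is not in the set → false
  department = sales: hr == sales is false
  request region = us-east: ap-south == us-east is false
  account age ≤ 213 days: 3546 ≤ 213 is false
  NOT resource owner approved: no → true
  role ∈ {editor, owner}: admin is not in the set → false
  MFA completed: yes → true
  request hour (0-23) > 3: 7 > 3 is true
  device is managed: no → false
Combine:
[1.1.1.1] true OR false = true
[1.1.1.2] false OR false = false
[1.1.1] true → false = false
[1.1] NOT false = true
[1] NOT true = false
[2.1.1.1] false AND false = false
[2.1.1.2] true AND false = false
[2.1.1] false OR false = false
[2.1] NOT false = true
[2] NOT true = false
[3.1.3.1] false AND false = false
[3.1.3] NOT false = true
[3.1] true AND true AND true = true
[3] NOT true = false
[root] exactly-one(false, false, false) = false
Overall: false → denied

Denied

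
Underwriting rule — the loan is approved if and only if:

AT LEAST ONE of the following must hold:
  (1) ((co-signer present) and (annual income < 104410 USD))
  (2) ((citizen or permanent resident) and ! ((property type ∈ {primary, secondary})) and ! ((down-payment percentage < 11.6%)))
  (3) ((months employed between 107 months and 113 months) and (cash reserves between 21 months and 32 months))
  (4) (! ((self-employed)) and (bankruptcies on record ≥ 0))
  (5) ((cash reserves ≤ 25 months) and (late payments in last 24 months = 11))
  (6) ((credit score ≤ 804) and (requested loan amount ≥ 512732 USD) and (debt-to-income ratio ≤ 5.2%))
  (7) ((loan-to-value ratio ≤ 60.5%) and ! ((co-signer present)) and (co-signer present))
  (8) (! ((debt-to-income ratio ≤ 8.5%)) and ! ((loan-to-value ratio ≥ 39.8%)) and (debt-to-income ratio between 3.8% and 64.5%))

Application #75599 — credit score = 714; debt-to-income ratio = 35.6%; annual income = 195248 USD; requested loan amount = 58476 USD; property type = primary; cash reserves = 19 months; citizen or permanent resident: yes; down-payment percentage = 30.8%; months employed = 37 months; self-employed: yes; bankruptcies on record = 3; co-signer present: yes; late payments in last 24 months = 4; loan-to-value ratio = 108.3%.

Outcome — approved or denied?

Denied

Atomic conditions:
  co-signer present: yes → true
  annual income < 104410 USD: 195248 < 104410 is false
  citizen or permanent resident: yes → true
  property type ∈ {primary, secondary}: primary is in the set → true
  down-payment percentage < 11.6%: 30.8 < 11.6 is false
  months employed between 107 months and 113 months: 37 in [107, 113] is false
  cash reserves between 21 months and 32 months: 19 in [21, 32] is false
  self-employed: yes → true
  bankruptcies on record ≥ 0: 3 ≥ 0 is true
  cash reserves ≤ 25 months: 19 ≤ 25 is true
  late payments in last 24 months = 11: 4 == 11 is false
  credit score ≤ 804: 714 ≤ 804 is true
  requested loan amount ≥ 512732 USD: 58476 ≥ 512732 is false
  debt-to-income ratio ≤ 5.2%: 35.6 ≤ 5.2 is false
  loan-to-value ratio ≤ 60.5%: 108.3 ≤ 60.5 is false
  debt-to-income ratio ≤ 8.5%: 35.6 ≤ 8.5 is false
  loan-to-value ratio ≥ 39.8%: 108.3 ≥ 39.8 is true
  debt-to-income ratio between 3.8% and 64.5%: 35.6 in [3.8, 64.5] is true
Combine:
[1] true AND false = false
[2.2] NOT true = false
[2.3] NOT false = true
[2] true AND false AND true = false
[3] false AND false = false
[4.1] NOT true = false
[4] false AND true = false
[5] true AND false = false
[6] true AND false AND false = false
[7.2] NOT true = false
[7] false AND false AND true = false
[8.1] NOT false = true
[8.2] NOT true = false
[8] true AND false AND true = false
[root] false OR false OR false OR false OR false OR false OR false OR false = false
Overall: false → denied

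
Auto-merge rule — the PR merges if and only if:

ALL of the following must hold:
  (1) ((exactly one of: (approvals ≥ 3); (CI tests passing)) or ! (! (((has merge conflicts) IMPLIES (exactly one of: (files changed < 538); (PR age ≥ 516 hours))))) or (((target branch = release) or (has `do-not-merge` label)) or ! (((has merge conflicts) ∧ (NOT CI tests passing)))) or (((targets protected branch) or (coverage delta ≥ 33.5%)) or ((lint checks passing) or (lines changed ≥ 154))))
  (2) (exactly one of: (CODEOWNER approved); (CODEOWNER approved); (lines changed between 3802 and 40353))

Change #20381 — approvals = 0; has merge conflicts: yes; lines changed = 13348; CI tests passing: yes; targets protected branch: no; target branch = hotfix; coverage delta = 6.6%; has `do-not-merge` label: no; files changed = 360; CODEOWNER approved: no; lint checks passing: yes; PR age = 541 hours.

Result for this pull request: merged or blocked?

Merged

Atomic conditions:
  approvals ≥ 3: 0 ≥ 3 is false
  CI tests passing: yes → true
  has merge conflicts: yes → true
  files changed < 538: 360 < 538 is true
  PR age ≥ 516 hours: 541 ≥ 516 is true
  target branch = release: hotfix == release is false
  has `do-not-merge` label: no → false
  NOT CI tests passing: yes → false
  targets protected branch: no → false
  coverage delta ≥ 33.5%: 6.6 ≥ 33.5 is false
  lint checks passing: yes → true
  lines changed ≥ 154: 13348 ≥ 154 is true
  CODEOWNER approved: no → false
  lines changed between 3802 and 40353: 13348 in [3802, 40353] is true
Combine:
[1.1] exactly-one(false, true) = true
[1.2.1.1.2] exactly-one(true, true) = false
[1.2.1.1] true → false = false
[1.2.1] NOT false = true
[1.2] NOT true = false
[1.3.1] false OR false = false
[1.3.2.1] true AND false = false
[1.3.2] NOT false = true
[1.3] false OR true = true
[1.4.1] false OR false = false
[1.4.2] true OR true = true
[1.4] false OR true = true
[1] true OR false OR true OR true = true
[2] exactly-one(false, false, true) = true
[root] true AND true = true
Overall: true → merged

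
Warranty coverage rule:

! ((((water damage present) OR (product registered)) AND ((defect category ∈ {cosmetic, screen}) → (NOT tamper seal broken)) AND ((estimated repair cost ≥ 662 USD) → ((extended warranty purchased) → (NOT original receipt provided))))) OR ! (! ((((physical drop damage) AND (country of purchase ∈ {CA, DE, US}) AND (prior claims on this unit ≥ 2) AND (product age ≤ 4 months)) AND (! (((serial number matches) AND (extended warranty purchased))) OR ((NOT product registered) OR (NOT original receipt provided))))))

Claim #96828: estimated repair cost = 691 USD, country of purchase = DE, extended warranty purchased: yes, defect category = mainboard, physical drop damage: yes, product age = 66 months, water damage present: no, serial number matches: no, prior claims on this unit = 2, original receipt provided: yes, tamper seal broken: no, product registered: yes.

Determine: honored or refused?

Atomic conditions:
  water damage present: no → false
  product registered: yes → true
  defect category ∈ {cosmetic, screen}: mainboard is not in the set → false
  NOT tamper seal broken: no → true
  estimated repair cost ≥ 662 USD: 691 ≥ 662 is true
  extended warranty purchased: yes → true
  NOT original receipt provided: yes → false
  physical drop damage: yes → true
  country of purchase ∈ {CA, DE, US}: DE is in the set → true
  prior claims on this unit ≥ 2: 2 ≥ 2 is true
  product age ≤ 4 months: 66 ≤ 4 is false
  serial number matches: no → false
  NOT product registered: yes → false
Combine:
[1.1.1] false OR true = true
[1.1.2] false → true (antecedent false ⇒ implication holds) = true
[1.1.3.2] true → false = false
[1.1.3] true → false = false
[1.1] true AND true AND false = false
[1] NOT false = true
[2.1.1.1] true AND true AND true AND false = false
[2.1.1.2.1.1] false AND true = false
[2.1.1.2.1] NOT false = true
[2.1.1.2.2] false OR false = false
[2.1.1.2] true OR false = true
[2.1.1] false AND true = false
[2.1] NOT false = true
[2] NOT true = false
[root] true OR false = true
Overall: true → honored

Honored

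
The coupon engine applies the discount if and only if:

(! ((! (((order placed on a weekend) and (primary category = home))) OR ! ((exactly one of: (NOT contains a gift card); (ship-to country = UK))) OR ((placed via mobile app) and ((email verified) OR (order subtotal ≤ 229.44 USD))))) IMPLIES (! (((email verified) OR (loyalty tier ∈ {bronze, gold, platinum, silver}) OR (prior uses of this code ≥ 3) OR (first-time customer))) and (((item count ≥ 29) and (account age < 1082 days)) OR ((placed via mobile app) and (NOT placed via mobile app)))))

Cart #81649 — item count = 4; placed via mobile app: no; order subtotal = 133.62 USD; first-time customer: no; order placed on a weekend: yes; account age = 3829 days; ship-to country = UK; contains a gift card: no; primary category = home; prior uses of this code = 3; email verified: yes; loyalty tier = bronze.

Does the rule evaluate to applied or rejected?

Applied

Atomic conditions:
  order placed on a weekend: yes → true
  primary category = home: home == home is true
  NOT contains a gift card: no → true
  ship-to country = UK: UK == UK is true
  placed via mobile app: no → false
  email verified: yes → true
  order subtotal ≤ 229.44 USD: 133.62 ≤ 229.44 is true
  loyalty tier ∈ {bronze, gold, platinum, silver}: bronze is in the set → true
  prior uses of this code ≥ 3: 3 ≥ 3 is true
  first-time customer: no → false
  item count ≥ 29: 4 ≥ 29 is false
  account age < 1082 days: 3829 < 1082 is false
  NOT placed via mobile app: no → true
Combine:
[1.1.1.1] true AND true = true
[1.1.1] NOT true = false
[1.1.2.1] exactly-one(true, true) = false
[1.1.2] NOT false = true
[1.1.3.2] true OR true = true
[1.1.3] false AND true = false
[1.1] false OR true OR false = true
[1] NOT true = false
[2.1.1] true OR true OR true OR false = true
[2.1] NOT true = false
[2.2.1] false AND false = false
[2.2.2] false AND true = false
[2.2] false OR false = false
[2] false AND false = false
[root] false → false (antecedent false ⇒ implication holds) = true
Overall: true → applied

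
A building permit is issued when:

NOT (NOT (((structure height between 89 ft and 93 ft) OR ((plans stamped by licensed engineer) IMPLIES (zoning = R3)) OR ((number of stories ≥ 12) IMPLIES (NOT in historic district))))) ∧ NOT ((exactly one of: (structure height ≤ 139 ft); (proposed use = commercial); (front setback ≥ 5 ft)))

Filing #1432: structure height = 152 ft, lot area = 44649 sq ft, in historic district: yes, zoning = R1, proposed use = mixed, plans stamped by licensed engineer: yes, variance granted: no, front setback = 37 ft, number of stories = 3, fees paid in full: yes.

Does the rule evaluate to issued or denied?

Denied

Atomic conditions:
  structure height between 89 ft and 93 ft: 152 in [89, 93] is false
  plans stamped by licensed engineer: yes → true
  zoning = R3: R1 == R3 is false
  number of stories ≥ 12: 3 ≥ 12 is false
  NOT in historic district: yes → false
  structure height ≤ 139 ft: 152 ≤ 139 is false
  proposed use = commercial: mixed == commercial is false
  front setback ≥ 5 ft: 37 ≥ 5 is true
Combine:
[1.1.1.2] true → false = false
[1.1.1.3] false → false (antecedent false ⇒ implication holds) = true
[1.1.1] false OR false OR true = true
[1.1] NOT true = false
[1] NOT false = true
[2.1] exactly-one(false, false, true) = true
[2] NOT true = false
[root] true AND false = false
Overall: false → denied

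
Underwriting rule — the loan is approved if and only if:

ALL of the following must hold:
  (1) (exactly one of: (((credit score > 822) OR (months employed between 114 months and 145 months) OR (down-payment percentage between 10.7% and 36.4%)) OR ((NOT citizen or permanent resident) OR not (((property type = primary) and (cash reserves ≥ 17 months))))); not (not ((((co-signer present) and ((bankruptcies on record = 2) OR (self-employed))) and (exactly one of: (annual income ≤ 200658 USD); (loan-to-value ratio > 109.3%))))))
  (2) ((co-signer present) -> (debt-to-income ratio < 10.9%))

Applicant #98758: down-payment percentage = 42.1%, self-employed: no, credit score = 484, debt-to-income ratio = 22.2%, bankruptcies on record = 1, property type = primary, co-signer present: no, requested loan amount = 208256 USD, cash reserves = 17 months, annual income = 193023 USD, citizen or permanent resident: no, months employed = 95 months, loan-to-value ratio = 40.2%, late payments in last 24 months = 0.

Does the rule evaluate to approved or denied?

Approved

Atomic conditions:
  credit score > 822: 484 > 822 is false
  months employed between 114 months and 145 months: 95 in [114, 145] is false
  down-payment percentage between 10.7% and 36.4%: 42.1 in [10.7, 36.4] is false
  NOT citizen or permanent resident: no → true
  property type = primary: primary == primary is true
  cash reserves ≥ 17 months: 17 ≥ 17 is true
  co-signer present: no → false
  bankruptcies on record = 2: 1 == 2 is false
  self-employed: no → false
  annual income ≤ 200658 USD: 193023 ≤ 200658 is true
  loan-to-value ratio > 109.3%: 40.2 > 109.3 is false
  debt-to-income ratio < 10.9%: 22.2 < 10.9 is false
Combine:
[1.1.1] false OR false OR false = false
[1.1.2.2.1] true AND true = true
[1.1.2.2] NOT true = false
[1.1.2] true OR false = true
[1.1] false OR true = true
[1.2.1.1.1.2] false OR false = false
[1.2.1.1.1] false AND false = false
[1.2.1.1.2] exactly-one(true, false) = true
[1.2.1.1] false AND true = false
[1.2.1] NOT false = true
[1.2] NOT true = false
[1] exactly-one(true, false) = true
[2] false → false (antecedent false ⇒ implication holds) = true
[root] true AND true = true
Overall: true → approved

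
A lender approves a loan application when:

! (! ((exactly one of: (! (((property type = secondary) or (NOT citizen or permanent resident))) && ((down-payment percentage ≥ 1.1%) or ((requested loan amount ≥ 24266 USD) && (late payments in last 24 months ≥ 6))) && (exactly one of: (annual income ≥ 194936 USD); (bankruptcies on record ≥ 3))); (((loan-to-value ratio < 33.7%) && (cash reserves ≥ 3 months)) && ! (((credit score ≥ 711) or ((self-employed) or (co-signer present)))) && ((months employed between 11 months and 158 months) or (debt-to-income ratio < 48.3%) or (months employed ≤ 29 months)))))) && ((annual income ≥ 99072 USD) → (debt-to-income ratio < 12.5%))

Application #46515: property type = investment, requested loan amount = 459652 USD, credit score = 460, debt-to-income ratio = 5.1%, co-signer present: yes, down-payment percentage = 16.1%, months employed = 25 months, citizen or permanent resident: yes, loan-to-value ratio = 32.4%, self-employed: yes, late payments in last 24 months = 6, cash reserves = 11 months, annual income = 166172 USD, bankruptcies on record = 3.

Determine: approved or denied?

Atomic conditions:
  property type = secondary: investment == secondary is false
  NOT citizen or permanent resident: yes → false
  down-payment percentage ≥ 1.1%: 16.1 ≥ 1.1 is true
  requested loan amount ≥ 24266 USD: 459652 ≥ 24266 is true
  late payments in last 24 months ≥ 6: 6 ≥ 6 is true
  annual income ≥ 194936 USD: 166172 ≥ 194936 is false
  bankruptcies on record ≥ 3: 3 ≥ 3 is true
  loan-to-value ratio < 33.7%: 32.4 < 33.7 is true
  cash reserves ≥ 3 months: 11 ≥ 3 is true
  credit score ≥ 711: 460 ≥ 711 is false
  self-employed: yes → true
  co-signer present: yes → true
  months employed between 11 months and 158 months: 25 in [11, 158] is true
  debt-to-income ratio < 48.3%: 5.1 < 48.3 is true
  months employed ≤ 29 months: 25 ≤ 29 is true
  annual income ≥ 99072 USD: 166172 ≥ 99072 is true
  debt-to-income ratio < 12.5%: 5.1 < 12.5 is true
Combine:
[1.1.1.1.1.1] false OR false = false
[1.1.1.1.1] NOT false = true
[1.1.1.1.2.2] true AND true = true
[1.1.1.1.2] true OR true = true
[1.1.1.1.3] exactly-one(false, true) = true
[1.1.1.1] true AND true AND true = true
[1.1.1.2.1] true AND true = true
[1.1.1.2.2.1.2] true OR true = true
[1.1.1.2.2.1] false OR true = true
[1.1.1.2.2] NOT true = false
[1.1.1.2.3] true OR true OR true = true
[1.1.1.2] true AND false AND true = false
[1.1.1] exactly-one(true, false) = true
[1.1] NOT true = false
[1] NOT false = true
[2] true → true = true
[root] true AND true = true
Overall: true → approved

Approved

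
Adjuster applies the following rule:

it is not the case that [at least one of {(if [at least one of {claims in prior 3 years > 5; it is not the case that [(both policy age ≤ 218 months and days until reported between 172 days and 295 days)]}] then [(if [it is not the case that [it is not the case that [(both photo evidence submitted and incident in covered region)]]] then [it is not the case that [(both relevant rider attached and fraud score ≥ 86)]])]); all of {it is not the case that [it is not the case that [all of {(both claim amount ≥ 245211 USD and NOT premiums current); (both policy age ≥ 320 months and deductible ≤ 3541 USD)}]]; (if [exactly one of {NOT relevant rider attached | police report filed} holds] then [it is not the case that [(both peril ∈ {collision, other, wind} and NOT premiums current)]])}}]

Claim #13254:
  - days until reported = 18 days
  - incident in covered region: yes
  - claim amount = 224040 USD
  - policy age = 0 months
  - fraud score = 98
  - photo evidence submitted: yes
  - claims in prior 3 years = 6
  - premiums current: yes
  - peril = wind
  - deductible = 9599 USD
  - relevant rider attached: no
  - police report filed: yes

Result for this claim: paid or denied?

Denied

Atomic conditions:
  claims in prior 3 years > 5: 6 > 5 is true
  policy age ≤ 218 months: 0 ≤ 218 is true
  days until reported between 172 days and 295 days: 18 in [172, 295] is false
  photo evidence submitted: yes → true
  incident in covered region: yes → true
  relevant rider attached: no → false
  fraud score ≥ 86: 98 ≥ 86 is true
  claim amount ≥ 245211 USD: 224040 ≥ 245211 is false
  NOT premiums current: yes → false
  policy age ≥ 320 months: 0 ≥ 320 is false
  deductible ≤ 3541 USD: 9599 ≤ 3541 is false
  NOT relevant rider attached: no → true
  police report filed: yes → true
  peril ∈ {collision, other, wind}: wind is in the set → true
Combine:
[1.1.1.2.1] true AND false = false
[1.1.1.2] NOT false = true
[1.1.1] true OR true = true
[1.1.2.1.1.1] true AND true = true
[1.1.2.1.1] NOT true = false
[1.1.2.1] NOT false = true
[1.1.2.2.1] false AND true = false
[1.1.2.2] NOT false = true
[1.1.2] true → true = true
[1.1] true → true = true
[1.2.1.1.1.1] false AND false = false
[1.2.1.1.1.2] false AND false = false
[1.2.1.1.1] false AND false = false
[1.2.1.1] NOT false = true
[1.2.1] NOT true = false
[1.2.2.1] exactly-one(true, true) = false
[1.2.2.2.1] true AND false = false
[1.2.2.2] NOT false = true
[1.2.2] false → true (antecedent false ⇒ implication holds) = true
[1.2] false AND true = false
[1] true OR false = true
[root] NOT true = false
Overall: false → denied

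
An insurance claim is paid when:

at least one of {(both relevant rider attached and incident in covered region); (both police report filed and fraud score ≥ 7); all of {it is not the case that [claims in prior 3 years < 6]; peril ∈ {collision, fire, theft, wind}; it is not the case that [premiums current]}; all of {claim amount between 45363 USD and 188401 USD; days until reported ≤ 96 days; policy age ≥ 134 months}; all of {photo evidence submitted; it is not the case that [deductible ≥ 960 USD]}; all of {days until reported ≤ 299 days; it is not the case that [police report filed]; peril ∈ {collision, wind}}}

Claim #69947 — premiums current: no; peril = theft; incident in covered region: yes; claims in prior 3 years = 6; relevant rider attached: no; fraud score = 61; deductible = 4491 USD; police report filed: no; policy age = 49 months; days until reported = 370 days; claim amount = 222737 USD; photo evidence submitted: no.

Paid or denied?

Atomic conditions:
  relevant rider attached: no → false
  incident in covered region: yes → true
  police report filed: no → false
  fraud score ≥ 7: 61 ≥ 7 is true
  claims in prior 3 years < 6: 6 < 6 is false
  peril ∈ {collision, fire, theft, wind}: theft is in the set → true
  premiums current: no → false
  claim amount between 45363 USD and 188401 USD: 222737 in [45363, 188401] is false
  days until reported ≤ 96 days: 370 ≤ 96 is false
  policy age ≥ 134 months: 49 ≥ 134 is false
  photo evidence submitted: no → false
  deductible ≥ 960 USD: 4491 ≥ 960 is true
  days until reported ≤ 299 days: 370 ≤ 299 is false
  peril ∈ {collision, wind}: theft is not in the set → false
Combine:
[1] false AND true = false
[2] false AND true = false
[3.1] NOT false = true
[3.3] NOT false = true
[3] true AND true AND true = true
[4] false AND false AND false = false
[5.2] NOT true = false
[5] false AND false = false
[6.2] NOT false = true
[6] false AND true AND false = false
[root] false OR false OR true OR false OR false OR false = true
Overall: true → paid

Paid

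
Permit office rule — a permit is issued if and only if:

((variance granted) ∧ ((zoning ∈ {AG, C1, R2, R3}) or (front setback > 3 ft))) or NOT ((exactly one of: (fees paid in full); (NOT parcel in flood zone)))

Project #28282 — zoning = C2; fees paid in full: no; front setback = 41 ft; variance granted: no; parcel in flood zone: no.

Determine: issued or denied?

Denied

Atomic conditions:
  variance granted: no → false
  zoning ∈ {AG, C1, R2, R3}: C2 is not in the set → false
  front setback > 3 ft: 41 > 3 is true
  fees paid in full: no → false
  NOT parcel in flood zone: no → true
Combine:
[1.2] false OR true = true
[1] false AND true = false
[2.1] exactly-one(false, true) = true
[2] NOT true = false
[root] false OR false = false
Overall: false → denied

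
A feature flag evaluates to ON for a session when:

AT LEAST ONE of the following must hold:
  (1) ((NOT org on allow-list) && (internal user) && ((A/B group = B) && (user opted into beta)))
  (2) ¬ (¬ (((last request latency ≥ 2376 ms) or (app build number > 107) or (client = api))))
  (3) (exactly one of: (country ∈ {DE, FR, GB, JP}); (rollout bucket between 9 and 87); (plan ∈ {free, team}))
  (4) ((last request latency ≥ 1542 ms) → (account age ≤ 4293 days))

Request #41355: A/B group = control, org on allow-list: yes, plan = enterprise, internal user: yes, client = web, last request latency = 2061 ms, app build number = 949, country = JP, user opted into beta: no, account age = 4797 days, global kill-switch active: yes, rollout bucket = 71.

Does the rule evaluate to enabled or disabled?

Enabled

Atomic conditions:
  NOT org on allow-list: yes → false
  internal user: yes → true
  A/B group = B: control == B is false
  user opted into beta: no → false
  last request latency ≥ 2376 ms: 2061 ≥ 2376 is false
  app build number > 107: 949 > 107 is true
  client = api: web == api is false
  country ∈ {DE, FR, GB, JP}: JP is in the set → true
  rollout bucket between 9 and 87: 71 in [9, 87] is true
  plan ∈ {free, team}: enterprise is not in the set → false
  last request latency ≥ 1542 ms: 2061 ≥ 1542 is true
  account age ≤ 4293 days: 4797 ≤ 4293 is false
Combine:
[1.3] false AND false = false
[1] false AND true AND false = false
[2.1.1] false OR true OR false = true
[2.1] NOT true = false
[2] NOT false = true
[3] exactly-one(true, true, false) = false
[4] true → false = false
[root] false OR true OR false OR false = true
Overall: true → enabled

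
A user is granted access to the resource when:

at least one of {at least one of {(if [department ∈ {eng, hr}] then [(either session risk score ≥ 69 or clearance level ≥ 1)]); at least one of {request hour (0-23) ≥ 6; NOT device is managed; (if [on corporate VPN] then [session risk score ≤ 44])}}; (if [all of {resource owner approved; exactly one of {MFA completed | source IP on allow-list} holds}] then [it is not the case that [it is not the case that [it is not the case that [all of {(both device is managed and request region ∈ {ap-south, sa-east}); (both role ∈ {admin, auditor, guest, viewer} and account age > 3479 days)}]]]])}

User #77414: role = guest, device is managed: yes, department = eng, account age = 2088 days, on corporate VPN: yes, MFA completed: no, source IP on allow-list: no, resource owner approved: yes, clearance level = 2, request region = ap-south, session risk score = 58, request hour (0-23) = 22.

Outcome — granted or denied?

Granted

Atomic conditions:
  department ∈ {eng, hr}: eng is in the set → true
  session risk score ≥ 69: 58 ≥ 69 is false
  clearance level ≥ 1: 2 ≥ 1 is true
  request hour (0-23) ≥ 6: 22 ≥ 6 is true
  NOT device is managed: yes → false
  on corporate VPN: yes → true
  session risk score ≤ 44: 58 ≤ 44 is false
  resource owner approved: yes → true
  MFA completed: no → false
  source IP on allow-list: no → false
  device is managed: yes → true
  request region ∈ {ap-south, sa-east}: ap-south is in the set → true
  role ∈ {admin, auditor, guest, viewer}: guest is in the set → true
  account age > 3479 days: 2088 > 3479 is false
Combine:
[1.1.2] false OR true = true
[1.1] true → true = true
[1.2.3] true → false = false
[1.2] true OR false OR false = true
[1] true OR true = true
[2.1.2] exactly-one(false, false) = false
[2.1] true AND false = false
[2.2.1.1.1.1] true AND true = true
[2.2.1.1.1.2] true AND false = false
[2.2.1.1.1] true AND false = false
[2.2.1.1] NOT false = true
[2.2.1] NOT true = false
[2.2] NOT false = true
[2] false → true (antecedent false ⇒ implication holds) = true
[root] true OR true = true
Overall: true → granted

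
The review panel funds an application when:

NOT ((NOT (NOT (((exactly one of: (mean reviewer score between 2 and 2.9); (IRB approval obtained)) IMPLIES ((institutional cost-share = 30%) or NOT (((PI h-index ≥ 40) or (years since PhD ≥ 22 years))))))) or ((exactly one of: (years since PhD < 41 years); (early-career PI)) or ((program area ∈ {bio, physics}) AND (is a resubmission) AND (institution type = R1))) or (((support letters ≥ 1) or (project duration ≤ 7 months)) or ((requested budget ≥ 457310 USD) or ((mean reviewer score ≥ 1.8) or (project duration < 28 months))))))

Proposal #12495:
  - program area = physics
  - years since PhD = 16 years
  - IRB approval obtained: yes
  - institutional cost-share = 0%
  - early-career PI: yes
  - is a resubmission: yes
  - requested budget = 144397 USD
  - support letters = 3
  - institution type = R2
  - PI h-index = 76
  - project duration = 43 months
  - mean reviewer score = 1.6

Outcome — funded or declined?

Declined

Atomic conditions:
  mean reviewer score between 2 and 2.9: 1.6 in [2, 2.9] is false
  IRB approval obtained: yes → true
  institutional cost-share = 30%: 0 == 30 is false
  PI h-index ≥ 40: 76 ≥ 40 is true
  years since PhD ≥ 22 years: 16 ≥ 22 is false
  years since PhD < 41 years: 16 < 41 is true
  early-career PI: yes → true
  program area ∈ {bio, physics}: physics is in the set → true
  is a resubmission: yes → true
  institution type = R1: R2 == R1 is false
  support letters ≥ 1: 3 ≥ 1 is true
  project duration ≤ 7 months: 43 ≤ 7 is false
  requested budget ≥ 457310 USD: 144397 ≥ 457310 is false
  mean reviewer score ≥ 1.8: 1.6 ≥ 1.8 is false
  project duration < 28 months: 43 < 28 is false
Combine:
[1.1.1.1.1] exactly-one(false, true) = true
[1.1.1.1.2.2.1] true OR false = true
[1.1.1.1.2.2] NOT true = false
[1.1.1.1.2] false OR false = false
[1.1.1.1] true → false = false
[1.1.1] NOT false = true
[1.1] NOT true = false
[1.2.1] exactly-one(true, true) = false
[1.2.2] true AND true AND false = false
[1.2] false OR false = false
[1.3.1] true OR false = true
[1.3.2.2] false OR false = false
[1.3.2] false OR false = false
[1.3] true OR false = true
[1] false OR false OR true = true
[root] NOT true = false
Overall: false → declined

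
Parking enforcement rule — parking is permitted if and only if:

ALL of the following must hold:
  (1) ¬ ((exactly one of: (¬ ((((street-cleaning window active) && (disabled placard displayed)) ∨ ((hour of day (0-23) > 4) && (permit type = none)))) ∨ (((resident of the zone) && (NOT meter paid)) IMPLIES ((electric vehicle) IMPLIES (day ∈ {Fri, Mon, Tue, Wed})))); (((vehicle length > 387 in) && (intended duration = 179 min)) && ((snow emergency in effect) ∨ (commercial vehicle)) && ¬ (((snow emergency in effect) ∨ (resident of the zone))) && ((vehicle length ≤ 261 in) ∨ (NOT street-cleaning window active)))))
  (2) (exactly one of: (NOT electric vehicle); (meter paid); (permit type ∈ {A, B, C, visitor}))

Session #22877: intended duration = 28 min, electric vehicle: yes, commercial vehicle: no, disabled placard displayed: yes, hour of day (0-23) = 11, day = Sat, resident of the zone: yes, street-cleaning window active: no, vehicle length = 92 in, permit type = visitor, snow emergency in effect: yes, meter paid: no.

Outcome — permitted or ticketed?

Atomic conditions:
  street-cleaning window active: no → false
  disabled placard displayed: yes → true
  hour of day (0-23) > 4: 11 > 4 is true
  permit type = none: visitor == none is false
  resident of the zone: yes → true
  NOT meter paid: no → true
  electric vehicle: yes → true
  day ∈ {Fri, Mon, Tue, Wed}: Sat is not in the set → false
  vehicle length > 387 in: 92 > 387 is false
  intended duration = 179 min: 28 == 179 is false
  snow emergency in effect: yes → true
  commercial vehicle: no → false
  vehicle length ≤ 261 in: 92 ≤ 261 is true
  NOT street-cleaning window active: no → true
  NOT electric vehicle: yes → false
  meter paid: no → false
  permit type ∈ {A, B, C, visitor}: visitor is in the set → true
Combine:
[1.1.1.1.1.1] false AND true = false
[1.1.1.1.1.2] true AND false = false
[1.1.1.1.1] false OR false = false
[1.1.1.1] NOT false = true
[1.1.1.2.1] true AND true = true
[1.1.1.2.2] true → false = false
[1.1.1.2] true → false = false
[1.1.1] true OR false = true
[1.1.2.1] false AND false = false
[1.1.2.2] true OR false = true
[1.1.2.3.1] true OR true = true
[1.1.2.3] NOT true = false
[1.1.2.4] true OR true = true
[1.1.2] false AND true AND false AND true = false
[1.1] exactly-one(true, false) = true
[1] NOT true = false
[2] exactly-one(false, false, true) = true
[root] false AND true = false
Overall: false → ticketed

Ticketed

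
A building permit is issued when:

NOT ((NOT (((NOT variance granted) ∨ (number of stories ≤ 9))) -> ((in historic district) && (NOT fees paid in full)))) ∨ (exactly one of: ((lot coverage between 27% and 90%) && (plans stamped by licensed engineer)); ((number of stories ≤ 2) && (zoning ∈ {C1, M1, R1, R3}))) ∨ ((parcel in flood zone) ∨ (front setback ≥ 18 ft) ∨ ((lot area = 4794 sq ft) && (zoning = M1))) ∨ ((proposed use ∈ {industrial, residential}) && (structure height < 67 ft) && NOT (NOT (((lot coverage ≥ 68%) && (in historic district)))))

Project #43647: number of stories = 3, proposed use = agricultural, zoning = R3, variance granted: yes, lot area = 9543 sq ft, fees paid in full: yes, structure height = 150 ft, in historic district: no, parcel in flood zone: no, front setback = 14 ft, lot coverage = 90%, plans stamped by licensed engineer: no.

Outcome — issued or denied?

Denied

Atomic conditions:
  NOT variance granted: yes → false
  number of stories ≤ 9: 3 ≤ 9 is true
  in historic district: no → false
  NOT fees paid in full: yes → false
  lot coverage between 27% and 90%: 90 in [27, 90] is true
  plans stamped by licensed engineer: no → false
  number of stories ≤ 2: 3 ≤ 2 is false
  zoning ∈ {C1, M1, R1, R3}: R3 is in the set → true
  parcel in flood zone: no → false
  front setback ≥ 18 ft: 14 ≥ 18 is false
  lot area = 4794 sq ft: 9543 == 4794 is false
  zoning = M1: R3 == M1 is false
  proposed use ∈ {industrial, residential}: agricultural is not in the set → false
  structure height < 67 ft: 150 < 67 is false
  lot coverage ≥ 68%: 90 ≥ 68 is true
Combine:
[1.1.1.1] false OR true = true
[1.1.1] NOT true = false
[1.1.2] false AND false = false
[1.1] false → false (antecedent false ⇒ implication holds) = true
[1] NOT true = false
[2.1] true AND false = false
[2.2] false AND true = false
[2] exactly-one(false, false) = false
[3.3] false AND false = false
[3] false OR false OR false = false
[4.3.1.1] true AND false = false
[4.3.1] NOT false = true
[4.3] NOT true = false
[4] false AND false AND false = false
[root] false OR false OR false OR false = false
Overall: false → denied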